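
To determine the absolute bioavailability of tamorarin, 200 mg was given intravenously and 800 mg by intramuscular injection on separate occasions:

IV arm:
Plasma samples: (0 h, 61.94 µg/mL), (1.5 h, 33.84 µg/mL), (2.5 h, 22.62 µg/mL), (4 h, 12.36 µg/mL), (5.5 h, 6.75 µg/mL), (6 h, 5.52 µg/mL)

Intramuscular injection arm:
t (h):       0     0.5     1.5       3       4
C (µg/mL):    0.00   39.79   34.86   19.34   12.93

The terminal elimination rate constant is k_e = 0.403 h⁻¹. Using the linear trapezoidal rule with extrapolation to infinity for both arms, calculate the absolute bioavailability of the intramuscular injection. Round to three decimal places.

F = 0.216

Trapezoidal AUC_0→6 (IV):
  [0→1.5]: (61.94+33.84)/2 × 1.5 = 71.835
  [1.5→2.5]: (33.84+22.62)/2 × 1 = 28.23
  [2.5→4]: (22.62+12.36)/2 × 1.5 = 26.235
  [4→5.5]: (12.36+6.75)/2 × 1.5 = 14.3325
  [5.5→6]: (6.75+5.52)/2 × 0.5 = 3.0675
  Sum = 143.7 µg/mL·h
IV tail: 5.52/0.403 = 13.697; AUC_iv,0→∞ = 143.7 + 13.697 = 157.397 µg/mL·h
Trapezoidal AUC_0→4 (intramuscular injection):
  [0→0.5]: (0.00+39.79)/2 × 0.5 = 9.9475
  [0.5→1.5]: (39.79+34.86)/2 × 1 = 37.325
  [1.5→3]: (34.86+19.34)/2 × 1.5 = 40.65
  [3→4]: (19.34+12.93)/2 × 1 = 16.135
  Sum = 104.0575 µg/mL·h
intramuscular injection tail: 12.93/0.403 = 32.084; AUC_ev,0→∞ = 104.0575 + 32.084 = 136.1415 µg/mL·h
F = (AUC_ev/D_ev)/(AUC_iv/D_iv) = (136.1415/800)/(157.397/200) = 0.170177/0.786985 = 0.2162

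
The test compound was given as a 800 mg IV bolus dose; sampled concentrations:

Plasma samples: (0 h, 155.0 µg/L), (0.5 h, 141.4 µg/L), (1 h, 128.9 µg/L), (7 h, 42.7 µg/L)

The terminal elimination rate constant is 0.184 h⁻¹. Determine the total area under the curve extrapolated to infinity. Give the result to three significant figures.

Trapezoidal AUC_0→7:
  [0→0.5]: (155.0+141.4)/2 × 0.5 = 74.1
  [0.5→1]: (141.4+128.9)/2 × 0.5 = 67.575
  [1→7]: (128.9+42.7)/2 × 6 = 514.8
  Sum = 656.475 µg/L·h
Extrapolated tail: C_last / k_e = 42.7 / 0.184 = 232.065
AUC_0→∞ = 656.475 + 232.065 = 888.54 µg/L·h

AUC = 889 µg/L·h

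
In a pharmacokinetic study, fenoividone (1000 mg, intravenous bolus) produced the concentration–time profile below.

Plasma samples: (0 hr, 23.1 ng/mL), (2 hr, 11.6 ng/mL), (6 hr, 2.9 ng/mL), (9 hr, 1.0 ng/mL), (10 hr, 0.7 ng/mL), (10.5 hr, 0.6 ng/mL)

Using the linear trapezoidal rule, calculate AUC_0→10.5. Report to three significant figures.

AUC = 70.7 ng/mL·hr

Trapezoidal AUC_0→10.5:
  [0→2]: (23.1+11.6)/2 × 2 = 34.7
  [2→6]: (11.6+2.9)/2 × 4 = 29.0
  [6→9]: (2.9+1.0)/2 × 3 = 5.85
  [9→10]: (1.0+0.7)/2 × 1 = 0.85
  [10→10.5]: (0.7+0.6)/2 × 0.5 = 0.325
  Sum = 70.725 ng/mL·hr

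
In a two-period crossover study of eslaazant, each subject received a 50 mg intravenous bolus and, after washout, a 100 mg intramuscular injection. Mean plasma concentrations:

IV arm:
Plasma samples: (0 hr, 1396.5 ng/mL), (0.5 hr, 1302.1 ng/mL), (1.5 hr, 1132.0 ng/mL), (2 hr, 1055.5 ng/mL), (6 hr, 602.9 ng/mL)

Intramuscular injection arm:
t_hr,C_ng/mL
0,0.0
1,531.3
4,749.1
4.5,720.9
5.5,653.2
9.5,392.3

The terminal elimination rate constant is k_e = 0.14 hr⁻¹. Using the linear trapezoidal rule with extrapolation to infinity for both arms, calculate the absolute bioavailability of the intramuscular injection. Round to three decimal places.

F = 0.404

Trapezoidal AUC_0→6 (IV):
  [0→0.5]: (1396.5+1302.1)/2 × 0.5 = 674.65
  [0.5→1.5]: (1302.1+1132.0)/2 × 1 = 1217.05
  [1.5→2]: (1132.0+1055.5)/2 × 0.5 = 546.875
  [2→6]: (1055.5+602.9)/2 × 4 = 3316.8
  Sum = 5755.375 ng/mL·hr
IV tail: 602.9/0.14 = 4306.429; AUC_iv,0→∞ = 5755.375 + 4306.429 = 10061.804 ng/mL·hr
Trapezoidal AUC_0→9.5 (intramuscular injection):
  [0→1]: (0.0+531.3)/2 × 1 = 265.65
  [1→4]: (531.3+749.1)/2 × 3 = 1920.6
  [4→4.5]: (749.1+720.9)/2 × 0.5 = 367.5
  [4.5→5.5]: (720.9+653.2)/2 × 1 = 687.05
  [5.5→9.5]: (653.2+392.3)/2 × 4 = 2091.0
  Sum = 5331.8 ng/mL·hr
intramuscular injection tail: 392.3/0.14 = 2802.143; AUC_ev,0→∞ = 5331.8 + 2802.143 = 8133.943 ng/mL·hr
F = (AUC_ev/D_ev)/(AUC_iv/D_iv) = (8133.943/100)/(10061.804/50) = 81.33943/201.23608 = 0.4042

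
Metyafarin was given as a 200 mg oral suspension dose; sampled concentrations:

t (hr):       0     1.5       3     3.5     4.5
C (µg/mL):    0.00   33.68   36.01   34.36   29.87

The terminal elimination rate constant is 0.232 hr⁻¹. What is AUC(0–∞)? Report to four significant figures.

Trapezoidal AUC_0→4.5:
  [0→1.5]: (0.00+33.68)/2 × 1.5 = 25.26
  [1.5→3]: (33.68+36.01)/2 × 1.5 = 52.2675
  [3→3.5]: (36.01+34.36)/2 × 0.5 = 17.5925
  [3.5→4.5]: (34.36+29.87)/2 × 1 = 32.115
  Sum = 127.235 µg/mL·hr
Extrapolated tail: C_last / k_e = 29.87 / 0.232 = 128.750
AUC_0→∞ = 127.235 + 128.750 = 255.985 µg/mL·hr

AUC = 256.0 µg/mL·hr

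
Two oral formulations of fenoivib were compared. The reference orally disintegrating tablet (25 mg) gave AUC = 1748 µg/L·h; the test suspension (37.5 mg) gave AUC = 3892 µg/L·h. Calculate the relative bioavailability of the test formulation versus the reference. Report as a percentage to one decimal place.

F_rel = (AUC_test/D_test) / (AUC_ref/D_ref)
      = (3892/37.5) / (1748/25)
      = 103.787 / 69.92 = 1.4844 = 148.44%

F_rel = 148.4%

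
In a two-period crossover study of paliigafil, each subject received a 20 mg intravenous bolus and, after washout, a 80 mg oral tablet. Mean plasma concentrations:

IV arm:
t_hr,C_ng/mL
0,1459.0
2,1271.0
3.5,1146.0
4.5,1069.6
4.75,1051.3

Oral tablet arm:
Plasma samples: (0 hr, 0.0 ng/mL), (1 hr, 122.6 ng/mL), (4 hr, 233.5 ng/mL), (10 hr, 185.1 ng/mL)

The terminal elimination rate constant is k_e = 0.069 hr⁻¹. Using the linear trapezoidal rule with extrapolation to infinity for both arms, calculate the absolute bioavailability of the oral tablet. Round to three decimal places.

Trapezoidal AUC_0→4.75 (IV):
  [0→2]: (1459.0+1271.0)/2 × 2 = 2730.0
  [2→3.5]: (1271.0+1146.0)/2 × 1.5 = 1812.75
  [3.5→4.5]: (1146.0+1069.6)/2 × 1 = 1107.8
  [4.5→4.75]: (1069.6+1051.3)/2 × 0.25 = 265.1125
  Sum = 5915.6625 ng/mL·hr
IV tail: 1051.3/0.069 = 15236.232; AUC_iv,0→∞ = 5915.6625 + 15236.232 = 21151.8945 ng/mL·hr
Trapezoidal AUC_0→10 (oral tablet):
  [0→1]: (0.0+122.6)/2 × 1 = 61.3
  [1→4]: (122.6+233.5)/2 × 3 = 534.15
  [4→10]: (233.5+185.1)/2 × 6 = 1255.8
  Sum = 1851.25 ng/mL·hr
oral tablet tail: 185.1/0.069 = 2682.609; AUC_ev,0→∞ = 1851.25 + 2682.609 = 4533.859 ng/mL·hr
F = (AUC_ev/D_ev)/(AUC_iv/D_iv) = (4533.859/80)/(21151.8945/20) = 56.6732/1057.59 = 0.0536

F = 0.054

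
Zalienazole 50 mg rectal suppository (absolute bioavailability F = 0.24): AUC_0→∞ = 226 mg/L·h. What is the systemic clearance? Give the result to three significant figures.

CL = F × Dose / AUC_0→∞
   = 0.24 × 50 / 226 = 0.0530973 L/h

CL = 0.0531 L/h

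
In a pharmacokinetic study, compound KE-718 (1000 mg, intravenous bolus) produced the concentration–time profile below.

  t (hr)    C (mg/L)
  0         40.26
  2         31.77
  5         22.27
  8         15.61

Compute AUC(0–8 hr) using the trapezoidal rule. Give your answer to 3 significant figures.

Trapezoidal AUC_0→8:
  [0→2]: (40.26+31.77)/2 × 2 = 72.03
  [2→5]: (31.77+22.27)/2 × 3 = 81.06
  [5→8]: (22.27+15.61)/2 × 3 = 56.82
  Sum = 209.91 mg/L·hr

AUC = 210 mg/L·hr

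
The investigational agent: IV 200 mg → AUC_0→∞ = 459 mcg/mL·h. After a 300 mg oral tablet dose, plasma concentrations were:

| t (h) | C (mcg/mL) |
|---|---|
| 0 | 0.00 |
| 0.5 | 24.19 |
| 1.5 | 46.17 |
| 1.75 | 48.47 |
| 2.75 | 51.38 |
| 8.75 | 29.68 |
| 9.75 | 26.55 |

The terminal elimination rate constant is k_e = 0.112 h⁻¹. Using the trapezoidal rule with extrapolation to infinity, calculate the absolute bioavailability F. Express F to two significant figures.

Trapezoidal AUC_0→9.75 (oral tablet):
  [0→0.5]: (0.00+24.19)/2 × 0.5 = 6.0475
  [0.5→1.5]: (24.19+46.17)/2 × 1 = 35.18
  [1.5→1.75]: (46.17+48.47)/2 × 0.25 = 11.83
  [1.75→2.75]: (48.47+51.38)/2 × 1 = 49.925
  [2.75→8.75]: (51.38+29.68)/2 × 6 = 243.18
  [8.75→9.75]: (29.68+26.55)/2 × 1 = 28.115
  Sum = 374.2775 mcg/mL·h
Tail: C_last/k_e = 26.55/0.112 = 237.054
AUC_0→∞ (oral tablet) = 374.2775 + 237.054 = 611.3315 mcg/mL·h
F = (AUC_ev/D_ev)/(AUC_iv/D_iv) = (611.3315/300)/(459/200) = 2.03777/2.295 = 0.8879

F = 0.89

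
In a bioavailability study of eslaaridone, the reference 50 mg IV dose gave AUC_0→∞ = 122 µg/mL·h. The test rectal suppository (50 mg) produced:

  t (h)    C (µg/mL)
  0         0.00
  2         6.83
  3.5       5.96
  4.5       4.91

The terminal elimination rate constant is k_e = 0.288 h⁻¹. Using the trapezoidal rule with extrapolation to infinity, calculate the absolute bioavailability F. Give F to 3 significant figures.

F = 0.319

Trapezoidal AUC_0→4.5 (rectal suppository):
  [0→2]: (0.00+6.83)/2 × 2 = 6.83
  [2→3.5]: (6.83+5.96)/2 × 1.5 = 9.5925
  [3.5→4.5]: (5.96+4.91)/2 × 1 = 5.435
  Sum = 21.8575 µg/mL·h
Tail: C_last/k_e = 4.91/0.288 = 17.049
AUC_0→∞ (rectal suppository) = 21.8575 + 17.049 = 38.9065 µg/mL·h
F = (AUC_ev/D_ev)/(AUC_iv/D_iv) = (38.9065/50)/(122/50) = 0.77813/2.44 = 0.3189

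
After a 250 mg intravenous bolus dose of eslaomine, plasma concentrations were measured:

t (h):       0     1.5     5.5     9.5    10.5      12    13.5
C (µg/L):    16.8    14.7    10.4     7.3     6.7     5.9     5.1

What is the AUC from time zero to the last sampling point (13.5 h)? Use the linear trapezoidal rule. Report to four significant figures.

AUC = 133.9 µg/L·h

Trapezoidal AUC_0→13.5:
  [0→1.5]: (16.8+14.7)/2 × 1.5 = 23.625
  [1.5→5.5]: (14.7+10.4)/2 × 4 = 50.2
  [5.5→9.5]: (10.4+7.3)/2 × 4 = 35.4
  [9.5→10.5]: (7.3+6.7)/2 × 1 = 7.0
  [10.5→12]: (6.7+5.9)/2 × 1.5 = 9.45
  [12→13.5]: (5.9+5.1)/2 × 1.5 = 8.25
  Sum = 133.925 µg/L·h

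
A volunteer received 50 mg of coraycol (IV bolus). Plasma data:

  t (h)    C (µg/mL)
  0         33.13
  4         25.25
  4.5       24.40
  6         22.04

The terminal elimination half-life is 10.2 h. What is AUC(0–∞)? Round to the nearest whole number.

AUC = 488 µg/mL·h

Trapezoidal AUC_0→6:
  [0→4]: (33.13+25.25)/2 × 4 = 116.76
  [4→4.5]: (25.25+24.40)/2 × 0.5 = 12.4125
  [4.5→6]: (24.40+22.04)/2 × 1.5 = 34.83
  Sum = 164.0025 µg/mL·h
k_e = ln2 / t½ = 0.693147 / 10.2 = 0.0680 h^-1
Extrapolated tail: C_last / k_e = 22.04 / 0.068 = 324.118
AUC_0→∞ = 164.0025 + 324.118 = 488.1205 µg/mL·h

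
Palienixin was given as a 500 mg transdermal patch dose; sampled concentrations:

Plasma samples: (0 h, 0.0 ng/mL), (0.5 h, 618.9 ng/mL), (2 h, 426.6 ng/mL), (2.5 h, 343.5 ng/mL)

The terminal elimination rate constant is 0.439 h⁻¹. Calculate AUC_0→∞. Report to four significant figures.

AUC = 1914 ng/mL·h

Trapezoidal AUC_0→2.5:
  [0→0.5]: (0.0+618.9)/2 × 0.5 = 154.725
  [0.5→2]: (618.9+426.6)/2 × 1.5 = 784.125
  [2→2.5]: (426.6+343.5)/2 × 0.5 = 192.525
  Sum = 1131.375 ng/mL·h
Extrapolated tail: C_last / k_e = 343.5 / 0.439 = 782.460
AUC_0→∞ = 1131.375 + 782.460 = 1913.835 ng/mL·h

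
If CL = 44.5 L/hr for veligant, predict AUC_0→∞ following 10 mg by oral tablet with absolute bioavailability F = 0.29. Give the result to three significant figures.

AUC = 0.0652 mg/L·hr

AUC_0→∞ = F × Dose / CL
        = 0.29 × 10 / 44.5 = 0.0651685 mg/L·hr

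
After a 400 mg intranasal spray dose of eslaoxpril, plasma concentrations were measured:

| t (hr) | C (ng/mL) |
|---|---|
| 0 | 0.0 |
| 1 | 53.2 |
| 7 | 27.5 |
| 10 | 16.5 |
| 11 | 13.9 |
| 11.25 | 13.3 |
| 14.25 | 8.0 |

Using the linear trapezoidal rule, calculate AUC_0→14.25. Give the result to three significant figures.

AUC = 385 ng/mL·hr

Trapezoidal AUC_0→14.25:
  [0→1]: (0.0+53.2)/2 × 1 = 26.6
  [1→7]: (53.2+27.5)/2 × 6 = 242.1
  [7→10]: (27.5+16.5)/2 × 3 = 66.0
  [10→11]: (16.5+13.9)/2 × 1 = 15.2
  [11→11.25]: (13.9+13.3)/2 × 0.25 = 3.4
  [11.25→14.25]: (13.3+8.0)/2 × 3 = 31.95
  Sum = 385.25 ng/mL·hr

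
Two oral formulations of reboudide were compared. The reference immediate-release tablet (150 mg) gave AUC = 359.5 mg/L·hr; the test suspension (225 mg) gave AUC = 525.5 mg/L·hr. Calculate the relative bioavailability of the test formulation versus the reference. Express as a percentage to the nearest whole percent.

F_rel = (AUC_test/D_test) / (AUC_ref/D_ref)
      = (525.5/225) / (359.5/150)
      = 2.33556 / 2.39667 = 0.9745 = 97.45%

F_rel = 97%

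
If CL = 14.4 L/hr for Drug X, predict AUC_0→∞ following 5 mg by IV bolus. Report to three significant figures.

AUC_0→∞ = Dose_iv / CL
        = 5 / 14.4 = 0.347222 mg/L·hr

AUC = 0.347 mg/L·hr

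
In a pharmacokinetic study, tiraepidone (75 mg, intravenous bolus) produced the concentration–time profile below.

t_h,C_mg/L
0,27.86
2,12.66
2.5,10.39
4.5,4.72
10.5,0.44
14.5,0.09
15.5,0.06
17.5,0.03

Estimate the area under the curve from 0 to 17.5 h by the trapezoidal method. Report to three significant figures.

AUC = 78.1 mg/L·h

Trapezoidal AUC_0→17.5:
  [0→2]: (27.86+12.66)/2 × 2 = 40.52
  [2→2.5]: (12.66+10.39)/2 × 0.5 = 5.7625
  [2.5→4.5]: (10.39+4.72)/2 × 2 = 15.11
  [4.5→10.5]: (4.72+0.44)/2 × 6 = 15.48
  [10.5→14.5]: (0.44+0.09)/2 × 4 = 1.06
  [14.5→15.5]: (0.09+0.06)/2 × 1 = 0.075
  [15.5→17.5]: (0.06+0.03)/2 × 2 = 0.09
  Sum = 78.0975 mg/L·h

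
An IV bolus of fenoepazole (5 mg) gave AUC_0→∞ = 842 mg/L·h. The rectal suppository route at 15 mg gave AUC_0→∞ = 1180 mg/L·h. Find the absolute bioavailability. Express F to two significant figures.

F = 0.47

F = (AUC_ev / D_ev) / (AUC_iv / D_iv)
  = (1180/15) / (842/5)
  = 78.6667 / 168.4 = 0.4671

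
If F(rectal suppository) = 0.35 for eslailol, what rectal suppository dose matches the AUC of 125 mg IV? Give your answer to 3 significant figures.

For equal systemic exposure: F × D_ev = D_iv
D_ev = D_iv / F = 125 / 0.35 = 357.143 mg

D_rectal = 357 mg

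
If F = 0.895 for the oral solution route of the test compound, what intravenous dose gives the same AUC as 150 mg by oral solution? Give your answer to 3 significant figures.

Systemic exposure from an extravascular dose = F × D_ev, so the equivalent IV dose is F × D_ev.
D_iv = F × D_ev = 0.895 × 150 = 134.25 mg

D_iv = 134 mg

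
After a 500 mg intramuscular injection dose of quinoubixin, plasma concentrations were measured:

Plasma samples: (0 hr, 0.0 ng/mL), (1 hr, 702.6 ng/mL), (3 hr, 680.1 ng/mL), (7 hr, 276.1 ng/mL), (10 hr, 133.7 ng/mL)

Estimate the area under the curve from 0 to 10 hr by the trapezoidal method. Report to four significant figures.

AUC = 4261 ng/mL·hr

Trapezoidal AUC_0→10:
  [0→1]: (0.0+702.6)/2 × 1 = 351.3
  [1→3]: (702.6+680.1)/2 × 2 = 1382.7
  [3→7]: (680.1+276.1)/2 × 4 = 1912.4
  [7→10]: (276.1+133.7)/2 × 3 = 614.7
  Sum = 4261.1 ng/mL·hr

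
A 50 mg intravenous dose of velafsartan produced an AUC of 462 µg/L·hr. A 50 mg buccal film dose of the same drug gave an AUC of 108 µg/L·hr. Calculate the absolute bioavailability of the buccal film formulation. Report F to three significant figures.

F = (AUC_ev / D_ev) / (AUC_iv / D_iv)
  = (108/50) / (462/50)
  = 2.16 / 9.24 = 0.2338

F = 0.234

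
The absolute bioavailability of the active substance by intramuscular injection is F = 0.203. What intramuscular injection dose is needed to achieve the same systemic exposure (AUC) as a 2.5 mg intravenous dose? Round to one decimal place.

D_intramuscular = 12.3 mg

For equal systemic exposure: F × D_ev = D_iv
D_ev = D_iv / F = 2.5 / 0.203 = 12.3153 mg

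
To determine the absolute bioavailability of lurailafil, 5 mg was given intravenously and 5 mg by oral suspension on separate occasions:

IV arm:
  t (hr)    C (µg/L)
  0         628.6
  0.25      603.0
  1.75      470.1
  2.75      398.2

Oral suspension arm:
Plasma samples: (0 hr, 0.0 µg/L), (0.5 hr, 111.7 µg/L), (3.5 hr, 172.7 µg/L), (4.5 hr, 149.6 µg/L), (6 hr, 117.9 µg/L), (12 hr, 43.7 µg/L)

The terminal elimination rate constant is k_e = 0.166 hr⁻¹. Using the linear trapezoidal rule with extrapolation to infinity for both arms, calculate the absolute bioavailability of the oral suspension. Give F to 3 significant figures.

F = 0.413

Trapezoidal AUC_0→2.75 (IV):
  [0→0.25]: (628.6+603.0)/2 × 0.25 = 153.95
  [0.25→1.75]: (603.0+470.1)/2 × 1.5 = 804.825
  [1.75→2.75]: (470.1+398.2)/2 × 1 = 434.15
  Sum = 1392.925 µg/L·hr
IV tail: 398.2/0.166 = 2398.795; AUC_iv,0→∞ = 1392.925 + 2398.795 = 3791.72 µg/L·hr
Trapezoidal AUC_0→12 (oral suspension):
  [0→0.5]: (0.0+111.7)/2 × 0.5 = 27.925
  [0.5→3.5]: (111.7+172.7)/2 × 3 = 426.6
  [3.5→4.5]: (172.7+149.6)/2 × 1 = 161.15
  [4.5→6]: (149.6+117.9)/2 × 1.5 = 200.625
  [6→12]: (117.9+43.7)/2 × 6 = 484.8
  Sum = 1301.1 µg/L·hr
oral suspension tail: 43.7/0.166 = 263.253; AUC_ev,0→∞ = 1301.1 + 263.253 = 1564.353 µg/L·hr
F = (AUC_ev/D_ev)/(AUC_iv/D_iv) = (1564.353/5)/(3791.72/5) = 312.8706/758.344 = 0.4126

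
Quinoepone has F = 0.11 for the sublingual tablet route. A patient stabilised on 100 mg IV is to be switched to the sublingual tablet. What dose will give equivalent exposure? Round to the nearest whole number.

D_sublingual = 909 mg

For equal systemic exposure: F × D_ev = D_iv
D_ev = D_iv / F = 100 / 0.11 = 909.091 mg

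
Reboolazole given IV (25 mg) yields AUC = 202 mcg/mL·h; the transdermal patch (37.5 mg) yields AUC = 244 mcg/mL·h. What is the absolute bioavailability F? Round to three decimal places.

F = 0.805

F = (AUC_ev / D_ev) / (AUC_iv / D_iv)
  = (244/37.5) / (202/25)
  = 6.50667 / 8.08 = 0.8053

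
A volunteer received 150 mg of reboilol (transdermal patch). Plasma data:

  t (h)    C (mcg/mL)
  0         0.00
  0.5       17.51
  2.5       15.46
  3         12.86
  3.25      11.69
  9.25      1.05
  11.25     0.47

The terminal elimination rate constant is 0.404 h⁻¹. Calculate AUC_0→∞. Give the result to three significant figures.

Trapezoidal AUC_0→11.25:
  [0→0.5]: (0.00+17.51)/2 × 0.5 = 4.3775
  [0.5→2.5]: (17.51+15.46)/2 × 2 = 32.97
  [2.5→3]: (15.46+12.86)/2 × 0.5 = 7.08
  [3→3.25]: (12.86+11.69)/2 × 0.25 = 3.06875
  [3.25→9.25]: (11.69+1.05)/2 × 6 = 38.22
  [9.25→11.25]: (1.05+0.47)/2 × 2 = 1.52
  Sum = 87.23625 mcg/mL·h
Extrapolated tail: C_last / k_e = 0.47 / 0.404 = 1.163
AUC_0→∞ = 87.23625 + 1.163 = 88.39925 mcg/mL·h

AUC = 88.4 mcg/mL·h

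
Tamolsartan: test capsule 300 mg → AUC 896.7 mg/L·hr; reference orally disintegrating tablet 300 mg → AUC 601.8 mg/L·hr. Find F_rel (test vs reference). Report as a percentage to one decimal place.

F_rel = (AUC_test/D_test) / (AUC_ref/D_ref)
      = (896.7/300) / (601.8/300)
      = 2.989 / 2.006 = 1.4900 = 149.00%

F_rel = 149.0%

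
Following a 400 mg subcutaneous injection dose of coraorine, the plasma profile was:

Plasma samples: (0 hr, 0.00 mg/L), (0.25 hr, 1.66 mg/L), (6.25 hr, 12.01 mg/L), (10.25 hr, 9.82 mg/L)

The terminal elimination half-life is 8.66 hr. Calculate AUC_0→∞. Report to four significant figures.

AUC = 207.6 mg/L·hr

Trapezoidal AUC_0→10.25:
  [0→0.25]: (0.00+1.66)/2 × 0.25 = 0.2075
  [0.25→6.25]: (1.66+12.01)/2 × 6 = 41.01
  [6.25→10.25]: (12.01+9.82)/2 × 4 = 43.66
  Sum = 84.8775 mg/L·hr
k_e = ln2 / t½ = 0.693147 / 8.66 = 0.0800 hr^-1
Extrapolated tail: C_last / k_e = 9.82 / 0.08 = 122.750
AUC_0→∞ = 84.8775 + 122.750 = 207.6275 mg/L·hr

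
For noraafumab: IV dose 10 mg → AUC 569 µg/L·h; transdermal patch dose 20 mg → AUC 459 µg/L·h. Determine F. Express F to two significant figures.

F = 0.40

F = (AUC_ev / D_ev) / (AUC_iv / D_iv)
  = (459/20) / (569/10)
  = 22.95 / 56.9 = 0.4033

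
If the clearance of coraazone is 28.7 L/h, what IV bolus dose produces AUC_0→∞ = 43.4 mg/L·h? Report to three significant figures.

Dose_iv = CL × AUC_0→∞
     = 28.7 × 43.4 = 1245.58 mg

Dose = 1250 mg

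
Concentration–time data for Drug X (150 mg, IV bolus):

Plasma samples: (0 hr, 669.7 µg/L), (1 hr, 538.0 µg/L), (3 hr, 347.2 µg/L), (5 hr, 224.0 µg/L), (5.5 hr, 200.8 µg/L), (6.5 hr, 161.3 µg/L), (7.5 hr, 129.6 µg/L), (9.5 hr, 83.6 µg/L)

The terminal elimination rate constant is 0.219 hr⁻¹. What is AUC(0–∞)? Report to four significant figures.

AUC = 3088 µg/L·hr

Trapezoidal AUC_0→9.5:
  [0→1]: (669.7+538.0)/2 × 1 = 603.85
  [1→3]: (538.0+347.2)/2 × 2 = 885.2
  [3→5]: (347.2+224.0)/2 × 2 = 571.2
  [5→5.5]: (224.0+200.8)/2 × 0.5 = 106.2
  [5.5→6.5]: (200.8+161.3)/2 × 1 = 181.05
  [6.5→7.5]: (161.3+129.6)/2 × 1 = 145.45
  [7.5→9.5]: (129.6+83.6)/2 × 2 = 213.2
  Sum = 2706.15 µg/L·hr
Extrapolated tail: C_last / k_e = 83.6 / 0.219 = 381.735
AUC_0→∞ = 2706.15 + 381.735 = 3087.885 µg/L·hr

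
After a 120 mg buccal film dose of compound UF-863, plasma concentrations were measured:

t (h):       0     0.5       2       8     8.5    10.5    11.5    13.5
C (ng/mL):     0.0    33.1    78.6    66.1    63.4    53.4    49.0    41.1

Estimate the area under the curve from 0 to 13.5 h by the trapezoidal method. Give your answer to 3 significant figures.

Trapezoidal AUC_0→13.5:
  [0→0.5]: (0.0+33.1)/2 × 0.5 = 8.275
  [0.5→2]: (33.1+78.6)/2 × 1.5 = 83.775
  [2→8]: (78.6+66.1)/2 × 6 = 434.1
  [8→8.5]: (66.1+63.4)/2 × 0.5 = 32.375
  [8.5→10.5]: (63.4+53.4)/2 × 2 = 116.8
  [10.5→11.5]: (53.4+49.0)/2 × 1 = 51.2
  [11.5→13.5]: (49.0+41.1)/2 × 2 = 90.1
  Sum = 816.625 ng/mL·h

AUC = 817 ng/mL·h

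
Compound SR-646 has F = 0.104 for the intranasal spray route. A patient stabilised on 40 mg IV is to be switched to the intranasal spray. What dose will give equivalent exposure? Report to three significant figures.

For equal systemic exposure: F × D_ev = D_iv
D_ev = D_iv / F = 40 / 0.104 = 384.615 mg

D_intranasal = 385 mg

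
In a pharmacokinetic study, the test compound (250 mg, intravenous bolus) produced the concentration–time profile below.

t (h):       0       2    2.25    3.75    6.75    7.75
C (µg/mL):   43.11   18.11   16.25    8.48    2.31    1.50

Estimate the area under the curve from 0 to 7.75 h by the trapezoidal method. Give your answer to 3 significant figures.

AUC = 102 µg/mL·h

Trapezoidal AUC_0→7.75:
  [0→2]: (43.11+18.11)/2 × 2 = 61.22
  [2→2.25]: (18.11+16.25)/2 × 0.25 = 4.295
  [2.25→3.75]: (16.25+8.48)/2 × 1.5 = 18.5475
  [3.75→6.75]: (8.48+2.31)/2 × 3 = 16.185
  [6.75→7.75]: (2.31+1.50)/2 × 1 = 1.905
  Sum = 102.1525 µg/mL·h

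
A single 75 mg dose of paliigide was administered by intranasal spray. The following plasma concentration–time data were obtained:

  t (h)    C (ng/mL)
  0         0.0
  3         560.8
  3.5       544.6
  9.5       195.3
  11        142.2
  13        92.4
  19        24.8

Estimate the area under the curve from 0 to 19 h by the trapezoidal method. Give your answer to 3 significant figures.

AUC = 4180 ng/mL·h

Trapezoidal AUC_0→19:
  [0→3]: (0.0+560.8)/2 × 3 = 841.2
  [3→3.5]: (560.8+544.6)/2 × 0.5 = 276.35
  [3.5→9.5]: (544.6+195.3)/2 × 6 = 2219.7
  [9.5→11]: (195.3+142.2)/2 × 1.5 = 253.125
  [11→13]: (142.2+92.4)/2 × 2 = 234.6
  [13→19]: (92.4+24.8)/2 × 6 = 351.6
  Sum = 4176.575 ng/mL·h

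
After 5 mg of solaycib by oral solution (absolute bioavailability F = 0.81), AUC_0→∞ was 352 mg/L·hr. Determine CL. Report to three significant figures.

CL = 0.0115 L/hr

CL = F × Dose / AUC_0→∞
   = 0.81 × 5 / 352 = 0.0115057 L/hr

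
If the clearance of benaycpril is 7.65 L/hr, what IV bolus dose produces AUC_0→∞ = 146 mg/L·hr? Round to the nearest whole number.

Dose_iv = CL × AUC_0→∞
     = 7.65 × 146 = 1116.9 mg

Dose = 1117 mg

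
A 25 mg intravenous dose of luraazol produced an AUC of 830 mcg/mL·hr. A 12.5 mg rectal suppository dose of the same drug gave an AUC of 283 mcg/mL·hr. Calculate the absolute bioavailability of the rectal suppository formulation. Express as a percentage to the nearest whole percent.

F = 68%

F = (AUC_ev / D_ev) / (AUC_iv / D_iv)
  = (283/12.5) / (830/25)
  = 22.64 / 33.2 = 0.6819
  = 68.19%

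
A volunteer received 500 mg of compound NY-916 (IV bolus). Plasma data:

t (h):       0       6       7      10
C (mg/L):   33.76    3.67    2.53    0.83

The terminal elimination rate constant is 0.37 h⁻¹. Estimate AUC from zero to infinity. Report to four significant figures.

AUC = 122.7 mg/L·h

Trapezoidal AUC_0→10:
  [0→6]: (33.76+3.67)/2 × 6 = 112.29
  [6→7]: (3.67+2.53)/2 × 1 = 3.1
  [7→10]: (2.53+0.83)/2 × 3 = 5.04
  Sum = 120.43 mg/L·h
Extrapolated tail: C_last / k_e = 0.83 / 0.37 = 2.243
AUC_0→∞ = 120.43 + 2.243 = 122.673 mg/L·h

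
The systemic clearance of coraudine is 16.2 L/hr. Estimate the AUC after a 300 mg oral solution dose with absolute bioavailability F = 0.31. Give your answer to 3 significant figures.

AUC_0→∞ = F × Dose / CL
        = 0.31 × 300 / 16.2 = 5.74074 mg/L·hr

AUC = 5.74 mg/L·hr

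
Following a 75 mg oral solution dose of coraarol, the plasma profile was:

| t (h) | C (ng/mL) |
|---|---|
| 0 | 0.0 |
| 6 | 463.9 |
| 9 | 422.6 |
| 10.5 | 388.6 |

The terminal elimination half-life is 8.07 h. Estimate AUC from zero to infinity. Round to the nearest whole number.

AUC = 7854 ng/mL·h

Trapezoidal AUC_0→10.5:
  [0→6]: (0.0+463.9)/2 × 6 = 1391.7
  [6→9]: (463.9+422.6)/2 × 3 = 1329.75
  [9→10.5]: (422.6+388.6)/2 × 1.5 = 608.4
  Sum = 3329.85 ng/mL·h
k_e = ln2 / t½ = 0.693147 / 8.07 = 0.0859 h^-1
Extrapolated tail: C_last / k_e = 388.6 / 0.0859 = 4523.865
AUC_0→∞ = 3329.85 + 4523.865 = 7853.715 ng/mL·h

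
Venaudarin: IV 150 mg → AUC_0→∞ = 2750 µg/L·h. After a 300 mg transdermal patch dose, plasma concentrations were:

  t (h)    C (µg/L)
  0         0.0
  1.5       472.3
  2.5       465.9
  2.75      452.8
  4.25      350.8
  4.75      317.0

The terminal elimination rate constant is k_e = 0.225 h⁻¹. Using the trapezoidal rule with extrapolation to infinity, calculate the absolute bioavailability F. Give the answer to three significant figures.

Trapezoidal AUC_0→4.75 (transdermal patch):
  [0→1.5]: (0.0+472.3)/2 × 1.5 = 354.225
  [1.5→2.5]: (472.3+465.9)/2 × 1 = 469.1
  [2.5→2.75]: (465.9+452.8)/2 × 0.25 = 114.8375
  [2.75→4.25]: (452.8+350.8)/2 × 1.5 = 602.7
  [4.25→4.75]: (350.8+317.0)/2 × 0.5 = 166.95
  Sum = 1707.8125 µg/L·h
Tail: C_last/k_e = 317.0/0.225 = 1408.889
AUC_0→∞ (transdermal patch) = 1707.8125 + 1408.889 = 3116.7015 µg/L·h
F = (AUC_ev/D_ev)/(AUC_iv/D_iv) = (3116.7015/300)/(2750/150) = 10.389005/18.3333 = 0.5667

F = 0.567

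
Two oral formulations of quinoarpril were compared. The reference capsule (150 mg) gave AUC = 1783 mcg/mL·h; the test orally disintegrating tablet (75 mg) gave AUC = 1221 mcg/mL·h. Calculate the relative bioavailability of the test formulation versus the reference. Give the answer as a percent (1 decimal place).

F_rel = 137.0%

F_rel = (AUC_test/D_test) / (AUC_ref/D_ref)
      = (1221/75) / (1783/150)
      = 16.28 / 11.8867 = 1.3696 = 136.96%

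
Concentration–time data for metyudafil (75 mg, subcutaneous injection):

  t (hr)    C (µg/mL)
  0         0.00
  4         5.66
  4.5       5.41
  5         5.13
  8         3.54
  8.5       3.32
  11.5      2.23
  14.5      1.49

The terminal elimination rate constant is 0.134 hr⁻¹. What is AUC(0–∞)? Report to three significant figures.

AUC = 56.5 µg/mL·hr

Trapezoidal AUC_0→14.5:
  [0→4]: (0.00+5.66)/2 × 4 = 11.32
  [4→4.5]: (5.66+5.41)/2 × 0.5 = 2.7675
  [4.5→5]: (5.41+5.13)/2 × 0.5 = 2.635
  [5→8]: (5.13+3.54)/2 × 3 = 13.005
  [8→8.5]: (3.54+3.32)/2 × 0.5 = 1.715
  [8.5→11.5]: (3.32+2.23)/2 × 3 = 8.325
  [11.5→14.5]: (2.23+1.49)/2 × 3 = 5.58
  Sum = 45.3475 µg/mL·hr
Extrapolated tail: C_last / k_e = 1.49 / 0.134 = 11.119
AUC_0→∞ = 45.3475 + 11.119 = 56.4665 µg/mL·hr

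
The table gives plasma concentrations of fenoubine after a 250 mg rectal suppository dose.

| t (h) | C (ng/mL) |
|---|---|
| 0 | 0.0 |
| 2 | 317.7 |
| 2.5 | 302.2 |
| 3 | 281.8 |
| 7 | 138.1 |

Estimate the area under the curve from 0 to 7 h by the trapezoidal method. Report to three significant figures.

Trapezoidal AUC_0→7:
  [0→2]: (0.0+317.7)/2 × 2 = 317.7
  [2→2.5]: (317.7+302.2)/2 × 0.5 = 154.975
  [2.5→3]: (302.2+281.8)/2 × 0.5 = 146.0
  [3→7]: (281.8+138.1)/2 × 4 = 839.8
  Sum = 1458.475 ng/mL·h

AUC = 1460 ng/mL·h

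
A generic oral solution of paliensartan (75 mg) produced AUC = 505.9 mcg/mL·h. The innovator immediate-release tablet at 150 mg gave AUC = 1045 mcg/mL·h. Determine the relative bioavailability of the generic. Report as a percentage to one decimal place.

F_rel = 96.8%

F_rel = (AUC_test/D_test) / (AUC_ref/D_ref)
      = (505.9/75) / (1045/150)
      = 6.74533 / 6.96667 = 0.9682 = 96.82%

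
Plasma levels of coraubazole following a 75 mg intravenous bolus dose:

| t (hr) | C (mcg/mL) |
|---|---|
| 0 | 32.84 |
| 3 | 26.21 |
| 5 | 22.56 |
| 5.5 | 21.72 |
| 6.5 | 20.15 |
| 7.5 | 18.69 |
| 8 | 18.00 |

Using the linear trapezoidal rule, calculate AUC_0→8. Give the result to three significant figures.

Trapezoidal AUC_0→8:
  [0→3]: (32.84+26.21)/2 × 3 = 88.575
  [3→5]: (26.21+22.56)/2 × 2 = 48.77
  [5→5.5]: (22.56+21.72)/2 × 0.5 = 11.07
  [5.5→6.5]: (21.72+20.15)/2 × 1 = 20.935
  [6.5→7.5]: (20.15+18.69)/2 × 1 = 19.42
  [7.5→8]: (18.69+18.00)/2 × 0.5 = 9.1725
  Sum = 197.9425 mcg/mL·hr

AUC = 198 mcg/mL·hr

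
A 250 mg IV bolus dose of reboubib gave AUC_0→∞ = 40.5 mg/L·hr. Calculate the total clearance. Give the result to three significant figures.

CL = 6.17 L/hr

CL = Dose_iv / AUC_0→∞
   = 250 / 40.5 = 6.17284 L/hr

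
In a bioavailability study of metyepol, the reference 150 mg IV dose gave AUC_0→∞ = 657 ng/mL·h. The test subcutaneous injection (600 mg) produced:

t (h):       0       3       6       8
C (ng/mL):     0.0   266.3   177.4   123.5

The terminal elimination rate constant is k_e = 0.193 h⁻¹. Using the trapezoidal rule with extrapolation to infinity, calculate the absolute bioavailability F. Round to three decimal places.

F = 0.763

Trapezoidal AUC_0→8 (subcutaneous injection):
  [0→3]: (0.0+266.3)/2 × 3 = 399.45
  [3→6]: (266.3+177.4)/2 × 3 = 665.55
  [6→8]: (177.4+123.5)/2 × 2 = 300.9
  Sum = 1365.9 ng/mL·h
Tail: C_last/k_e = 123.5/0.193 = 639.896
AUC_0→∞ (subcutaneous injection) = 1365.9 + 639.896 = 2005.796 ng/mL·h
F = (AUC_ev/D_ev)/(AUC_iv/D_iv) = (2005.796/600)/(657/150) = 3.34299/4.38 = 0.7632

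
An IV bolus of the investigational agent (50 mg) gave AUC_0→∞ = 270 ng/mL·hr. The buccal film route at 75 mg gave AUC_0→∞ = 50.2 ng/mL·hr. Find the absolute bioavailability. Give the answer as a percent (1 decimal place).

F = 12.4%

F = (AUC_ev / D_ev) / (AUC_iv / D_iv)
  = (50.2/75) / (270/50)
  = 0.669333 / 5.4 = 0.1240
  = 12.40%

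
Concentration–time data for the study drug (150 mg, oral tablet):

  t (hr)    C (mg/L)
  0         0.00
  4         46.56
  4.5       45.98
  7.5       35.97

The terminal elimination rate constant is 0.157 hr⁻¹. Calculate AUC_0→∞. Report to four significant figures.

AUC = 468.3 mg/L·hr

Trapezoidal AUC_0→7.5:
  [0→4]: (0.00+46.56)/2 × 4 = 93.12
  [4→4.5]: (46.56+45.98)/2 × 0.5 = 23.135
  [4.5→7.5]: (45.98+35.97)/2 × 3 = 122.925
  Sum = 239.18 mg/L·hr
Extrapolated tail: C_last / k_e = 35.97 / 0.157 = 229.108
AUC_0→∞ = 239.18 + 229.108 = 468.288 mg/L·hr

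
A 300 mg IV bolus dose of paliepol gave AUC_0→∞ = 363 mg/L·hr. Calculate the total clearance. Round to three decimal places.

CL = 0.826 L/hr

CL = Dose_iv / AUC_0→∞
   = 300 / 363 = 0.826446 L/hr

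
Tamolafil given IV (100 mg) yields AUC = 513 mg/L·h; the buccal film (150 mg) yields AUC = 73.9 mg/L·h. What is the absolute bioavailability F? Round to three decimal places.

F = 0.096

F = (AUC_ev / D_ev) / (AUC_iv / D_iv)
  = (73.9/150) / (513/100)
  = 0.492667 / 5.13 = 0.0960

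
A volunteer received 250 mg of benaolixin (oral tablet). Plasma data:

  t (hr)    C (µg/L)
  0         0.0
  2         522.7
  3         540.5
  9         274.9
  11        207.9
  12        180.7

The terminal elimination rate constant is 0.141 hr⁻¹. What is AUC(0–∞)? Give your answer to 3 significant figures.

AUC = 5460 µg/L·hr

Trapezoidal AUC_0→12:
  [0→2]: (0.0+522.7)/2 × 2 = 522.7
  [2→3]: (522.7+540.5)/2 × 1 = 531.6
  [3→9]: (540.5+274.9)/2 × 6 = 2446.2
  [9→11]: (274.9+207.9)/2 × 2 = 482.8
  [11→12]: (207.9+180.7)/2 × 1 = 194.3
  Sum = 4177.6 µg/L·hr
Extrapolated tail: C_last / k_e = 180.7 / 0.141 = 1281.560
AUC_0→∞ = 4177.6 + 1281.560 = 5459.16 µg/L·hr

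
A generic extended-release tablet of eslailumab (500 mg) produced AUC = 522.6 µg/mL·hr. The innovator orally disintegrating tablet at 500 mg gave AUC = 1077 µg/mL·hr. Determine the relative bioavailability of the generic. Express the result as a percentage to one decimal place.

F_rel = 48.5%

F_rel = (AUC_test/D_test) / (AUC_ref/D_ref)
      = (522.6/500) / (1077/500)
      = 1.0452 / 2.154 = 0.4852 = 48.52%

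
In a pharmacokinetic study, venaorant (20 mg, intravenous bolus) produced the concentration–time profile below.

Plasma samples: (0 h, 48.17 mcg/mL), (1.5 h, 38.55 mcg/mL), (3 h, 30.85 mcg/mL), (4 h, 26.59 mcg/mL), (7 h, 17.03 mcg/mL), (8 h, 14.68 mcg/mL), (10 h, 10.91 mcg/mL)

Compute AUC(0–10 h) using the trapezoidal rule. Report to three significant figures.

AUC = 253 mcg/mL·h

Trapezoidal AUC_0→10:
  [0→1.5]: (48.17+38.55)/2 × 1.5 = 65.04
  [1.5→3]: (38.55+30.85)/2 × 1.5 = 52.05
  [3→4]: (30.85+26.59)/2 × 1 = 28.72
  [4→7]: (26.59+17.03)/2 × 3 = 65.43
  [7→8]: (17.03+14.68)/2 × 1 = 15.855
  [8→10]: (14.68+10.91)/2 × 2 = 25.59
  Sum = 252.685 mcg/mL·h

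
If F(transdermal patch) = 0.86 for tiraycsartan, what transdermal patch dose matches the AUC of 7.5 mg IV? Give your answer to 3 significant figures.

For equal systemic exposure: F × D_ev = D_iv
D_ev = D_iv / F = 7.5 / 0.86 = 8.72093 mg

D_transdermal = 8.72 mg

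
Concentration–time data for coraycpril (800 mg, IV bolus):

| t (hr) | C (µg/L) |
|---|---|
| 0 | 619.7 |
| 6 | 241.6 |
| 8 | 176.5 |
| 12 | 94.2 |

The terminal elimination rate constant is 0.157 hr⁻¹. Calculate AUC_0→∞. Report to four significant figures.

Trapezoidal AUC_0→12:
  [0→6]: (619.7+241.6)/2 × 6 = 2583.9
  [6→8]: (241.6+176.5)/2 × 2 = 418.1
  [8→12]: (176.5+94.2)/2 × 4 = 541.4
  Sum = 3543.4 µg/L·hr
Extrapolated tail: C_last / k_e = 94.2 / 0.157 = 600.000
AUC_0→∞ = 3543.4 + 600.000 = 4143.4 µg/L·hr

AUC = 4143 µg/L·hr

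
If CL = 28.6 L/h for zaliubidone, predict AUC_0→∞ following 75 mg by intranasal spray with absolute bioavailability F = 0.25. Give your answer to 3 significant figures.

AUC_0→∞ = F × Dose / CL
        = 0.25 × 75 / 28.6 = 0.655594 mg/L·h

AUC = 0.656 mg/L·h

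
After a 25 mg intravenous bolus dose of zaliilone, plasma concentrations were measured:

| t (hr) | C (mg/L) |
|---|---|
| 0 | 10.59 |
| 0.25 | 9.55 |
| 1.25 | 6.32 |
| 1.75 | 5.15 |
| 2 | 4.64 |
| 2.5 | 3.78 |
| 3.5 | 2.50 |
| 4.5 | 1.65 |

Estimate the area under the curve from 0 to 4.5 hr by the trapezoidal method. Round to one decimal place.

Trapezoidal AUC_0→4.5:
  [0→0.25]: (10.59+9.55)/2 × 0.25 = 2.5175
  [0.25→1.25]: (9.55+6.32)/2 × 1 = 7.935
  [1.25→1.75]: (6.32+5.15)/2 × 0.5 = 2.8675
  [1.75→2]: (5.15+4.64)/2 × 0.25 = 1.22375
  [2→2.5]: (4.64+3.78)/2 × 0.5 = 2.105
  [2.5→3.5]: (3.78+2.50)/2 × 1 = 3.14
  [3.5→4.5]: (2.50+1.65)/2 × 1 = 2.075
  Sum = 21.86375 mg/L·hr

AUC = 21.9 mg/L·hr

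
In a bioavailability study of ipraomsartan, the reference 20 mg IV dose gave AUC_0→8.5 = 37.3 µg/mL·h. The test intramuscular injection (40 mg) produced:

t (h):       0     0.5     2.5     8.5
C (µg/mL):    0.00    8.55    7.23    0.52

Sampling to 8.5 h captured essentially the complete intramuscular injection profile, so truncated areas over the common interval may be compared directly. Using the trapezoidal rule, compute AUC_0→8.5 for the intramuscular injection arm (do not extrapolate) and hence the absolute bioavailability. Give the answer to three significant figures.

F = 0.552

Trapezoidal AUC_0→8.5 (intramuscular injection):
  [0→0.5]: (0.00+8.55)/2 × 0.5 = 2.1375
  [0.5→2.5]: (8.55+7.23)/2 × 2 = 15.78
  [2.5→8.5]: (7.23+0.52)/2 × 6 = 23.25
  Sum = 41.1675 µg/mL·h
F = (AUC_ev/D_ev)/(AUC_iv/D_iv) = (41.1675/40)/(37.3/20) = 1.0291875/1.865 = 0.5518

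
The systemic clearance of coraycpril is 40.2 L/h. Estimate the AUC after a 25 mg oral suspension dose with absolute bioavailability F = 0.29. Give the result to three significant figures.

AUC = 0.180 mg/L·h

AUC_0→∞ = F × Dose / CL
        = 0.29 × 25 / 40.2 = 0.180348 mg/L·h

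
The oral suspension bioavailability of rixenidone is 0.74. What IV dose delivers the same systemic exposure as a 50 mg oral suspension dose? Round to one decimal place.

D_iv = 37.0 mg

Systemic exposure from an extravascular dose = F × D_ev, so the equivalent IV dose is F × D_ev.
D_iv = F × D_ev = 0.74 × 50 = 37 mg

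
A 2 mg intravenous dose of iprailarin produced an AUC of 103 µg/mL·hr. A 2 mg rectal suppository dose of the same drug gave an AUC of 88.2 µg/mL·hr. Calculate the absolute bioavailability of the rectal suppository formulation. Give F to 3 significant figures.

F = (AUC_ev / D_ev) / (AUC_iv / D_iv)
  = (88.2/2) / (103/2)
  = 44.1 / 51.5 = 0.8563

F = 0.856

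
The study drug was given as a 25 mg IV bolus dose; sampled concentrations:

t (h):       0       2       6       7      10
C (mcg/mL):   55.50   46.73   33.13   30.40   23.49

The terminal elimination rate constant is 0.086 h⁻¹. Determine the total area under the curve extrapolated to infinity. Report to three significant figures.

AUC = 648 mcg/mL·h

Trapezoidal AUC_0→10:
  [0→2]: (55.50+46.73)/2 × 2 = 102.23
  [2→6]: (46.73+33.13)/2 × 4 = 159.72
  [6→7]: (33.13+30.40)/2 × 1 = 31.765
  [7→10]: (30.40+23.49)/2 × 3 = 80.835
  Sum = 374.55 mcg/mL·h
Extrapolated tail: C_last / k_e = 23.49 / 0.086 = 273.140
AUC_0→∞ = 374.55 + 273.140 = 647.69 mcg/mL·h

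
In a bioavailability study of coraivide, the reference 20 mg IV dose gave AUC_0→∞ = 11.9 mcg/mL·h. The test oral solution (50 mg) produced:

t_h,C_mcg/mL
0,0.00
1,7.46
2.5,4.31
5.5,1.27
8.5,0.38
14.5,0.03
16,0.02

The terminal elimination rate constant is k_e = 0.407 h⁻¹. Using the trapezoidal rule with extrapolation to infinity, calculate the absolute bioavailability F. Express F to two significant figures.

Trapezoidal AUC_0→16 (oral solution):
  [0→1]: (0.00+7.46)/2 × 1 = 3.73
  [1→2.5]: (7.46+4.31)/2 × 1.5 = 8.8275
  [2.5→5.5]: (4.31+1.27)/2 × 3 = 8.37
  [5.5→8.5]: (1.27+0.38)/2 × 3 = 2.475
  [8.5→14.5]: (0.38+0.03)/2 × 6 = 1.23
  [14.5→16]: (0.03+0.02)/2 × 1.5 = 0.0375
  Sum = 24.67 mcg/mL·h
Tail: C_last/k_e = 0.02/0.407 = 0.049
AUC_0→∞ (oral solution) = 24.67 + 0.049 = 24.719 mcg/mL·h
F = (AUC_ev/D_ev)/(AUC_iv/D_iv) = (24.719/50)/(11.9/20) = 0.49438/0.595 = 0.8309

F = 0.83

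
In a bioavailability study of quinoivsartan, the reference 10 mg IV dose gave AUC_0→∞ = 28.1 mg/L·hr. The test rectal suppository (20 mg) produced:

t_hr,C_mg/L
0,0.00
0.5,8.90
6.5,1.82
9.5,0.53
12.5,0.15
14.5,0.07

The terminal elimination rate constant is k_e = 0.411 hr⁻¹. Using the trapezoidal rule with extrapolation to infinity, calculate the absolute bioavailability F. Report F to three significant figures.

F = 0.700

Trapezoidal AUC_0→14.5 (rectal suppository):
  [0→0.5]: (0.00+8.90)/2 × 0.5 = 2.225
  [0.5→6.5]: (8.90+1.82)/2 × 6 = 32.16
  [6.5→9.5]: (1.82+0.53)/2 × 3 = 3.525
  [9.5→12.5]: (0.53+0.15)/2 × 3 = 1.02
  [12.5→14.5]: (0.15+0.07)/2 × 2 = 0.22
  Sum = 39.15 mg/L·hr
Tail: C_last/k_e = 0.07/0.411 = 0.170
AUC_0→∞ (rectal suppository) = 39.15 + 0.170 = 39.32 mg/L·hr
F = (AUC_ev/D_ev)/(AUC_iv/D_iv) = (39.32/20)/(28.1/10) = 1.966/2.81 = 0.6996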